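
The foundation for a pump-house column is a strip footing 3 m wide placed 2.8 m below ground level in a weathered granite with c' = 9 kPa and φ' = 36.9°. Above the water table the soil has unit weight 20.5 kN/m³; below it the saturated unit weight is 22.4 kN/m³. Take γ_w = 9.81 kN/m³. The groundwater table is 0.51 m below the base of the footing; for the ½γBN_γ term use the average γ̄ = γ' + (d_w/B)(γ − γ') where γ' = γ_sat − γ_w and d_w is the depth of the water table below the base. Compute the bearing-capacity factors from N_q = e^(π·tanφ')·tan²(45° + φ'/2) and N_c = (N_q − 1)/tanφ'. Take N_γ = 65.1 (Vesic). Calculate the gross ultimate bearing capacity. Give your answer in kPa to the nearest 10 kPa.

tan36.9° = 0.7508, so N_q = e^(π×0.7508)·tan²(63.45°) = 10.578 × 4.005 = 42.37.
N_c = (42.37 − 1)/tan36.9° = 55.1.
Effective surcharge at the founding depth q = γ·D_f = 20.5 × 2.8 = 57.4 kPa.
With d_w = 0.51 m < B, γ̄ = 12.59 + (0.51/3) × (20.5 − 12.59) = 13.935 kN/m³.
q_ult = c·N_c + q·N_q + 0.5·γ·B·N_γ
     = 9 × 55.096 + 57.4 × 42.368 + 0.5 × 13.935 × 3 × 65.1
     = 495.87 + 2431.9 + 1360.7 = 4288.5 kPa.

q_ult ≈ 4290 kPa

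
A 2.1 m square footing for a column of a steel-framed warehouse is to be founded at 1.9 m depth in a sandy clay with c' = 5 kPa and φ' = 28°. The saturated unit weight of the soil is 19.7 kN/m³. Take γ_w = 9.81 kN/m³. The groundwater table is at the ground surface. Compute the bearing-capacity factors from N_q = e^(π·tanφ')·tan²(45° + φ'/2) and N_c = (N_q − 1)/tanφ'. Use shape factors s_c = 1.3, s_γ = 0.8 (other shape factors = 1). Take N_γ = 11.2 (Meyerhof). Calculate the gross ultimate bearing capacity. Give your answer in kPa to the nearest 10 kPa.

q_ult ≈ 540 kPa

tan28° = 0.5317, so N_q = e^(π×0.5317)·tan²(59°) = 5.314 × 2.77 = 14.72.
N_c = (14.72 − 1)/tan28° = 25.8.
γ' = 19.7 − 9.81 = 9.89 kN/m³ (submerged throughout). q = 9.89 × 1.9 = 18.791 kPa; the same γ' applies in the ½γBN_γ term.
c·N_c·s_c = 5 × 25.803 × 1.3 = 167.72 kPa
q·N_q = 18.791 × 14.72 = 276.6 kPa
0.5·γ·B·N_γ·s_γ = 0.5 × 9.89 × 2.1 × 11.2 × 0.8 = 93.045 kPa
q_ult = 167.72 + 276.6 + 93.045 = 537.37 kPa.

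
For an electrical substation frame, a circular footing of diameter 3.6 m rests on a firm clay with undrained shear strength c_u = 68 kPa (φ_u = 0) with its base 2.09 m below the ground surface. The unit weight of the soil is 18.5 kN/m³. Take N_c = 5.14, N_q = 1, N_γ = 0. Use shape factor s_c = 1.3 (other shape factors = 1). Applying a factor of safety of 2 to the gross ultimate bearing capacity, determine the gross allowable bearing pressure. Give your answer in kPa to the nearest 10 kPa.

q_all ≈ 250 kPa

Effective surcharge at the founding depth q = γ·D_f = 18.5 × 2.09 = 38.665 kPa.
q_ult = c·N_c·s_c + q·N_q
     = 68 × 5.14 × 1.3 + 38.665 × 1
     = 454.38 + 38.665 = 493.04 kPa.
q_all = q_ult / FS = 493.04 / 2 = 246.52 kPa.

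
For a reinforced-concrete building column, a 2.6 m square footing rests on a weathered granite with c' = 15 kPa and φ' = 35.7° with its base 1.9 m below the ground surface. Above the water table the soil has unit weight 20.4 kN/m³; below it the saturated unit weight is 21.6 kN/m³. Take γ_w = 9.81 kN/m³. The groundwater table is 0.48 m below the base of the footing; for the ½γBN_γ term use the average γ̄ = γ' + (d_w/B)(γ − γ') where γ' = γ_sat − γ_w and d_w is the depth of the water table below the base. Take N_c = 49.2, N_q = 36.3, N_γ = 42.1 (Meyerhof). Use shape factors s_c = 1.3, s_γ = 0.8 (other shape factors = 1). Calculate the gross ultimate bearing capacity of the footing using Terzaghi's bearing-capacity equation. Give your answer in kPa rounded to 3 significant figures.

q = γ·D_f = 20.4 × 1.9 = 38.76 kPa.
γ' = 11.79 kN/m³; averaging over the depth B below the base, γ̄ = γ' + (d_w/B)(γ − γ') = 13.38 kN/m³.
c·N_c·s_c = 15 × 49.2 × 1.3 = 959.4 kPa
q·N_q = 38.76 × 36.3 = 1407 kPa
0.5·γ·B·N_γ·s_γ = 0.5 × 13.38 × 2.6 × 42.1 × 0.8 = 585.81 kPa
q_ult = 959.4 + 1407 + 585.81 = 2952.2 kPa.

q_ult ≈ 2950 kPa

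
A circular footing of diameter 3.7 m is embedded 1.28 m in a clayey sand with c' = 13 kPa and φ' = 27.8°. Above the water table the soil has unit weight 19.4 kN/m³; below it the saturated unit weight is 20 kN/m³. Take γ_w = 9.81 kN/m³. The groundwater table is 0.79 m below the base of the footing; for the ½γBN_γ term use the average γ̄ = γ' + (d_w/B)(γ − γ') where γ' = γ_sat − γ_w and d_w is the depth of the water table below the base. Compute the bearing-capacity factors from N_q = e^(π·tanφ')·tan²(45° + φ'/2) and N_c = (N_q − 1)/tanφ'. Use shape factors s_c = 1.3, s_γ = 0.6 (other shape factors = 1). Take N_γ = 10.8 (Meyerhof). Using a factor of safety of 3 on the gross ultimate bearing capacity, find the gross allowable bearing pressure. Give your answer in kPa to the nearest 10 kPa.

N_q = e^(π·tan27.8°)·tan²(58.9°) = 14.4; N_c = (N_q − 1)/tanφ' = 25.42.
Overburden at base level: q = 19.4 × 1.28 = 24.832 kPa.
The water table is 0.79 m below the base (< B = 3.7 m), so the ½γBN_γ term uses γ̄ = γ' + (d_w/B)(γ − γ') = 10.19 + (0.79/3.7)(19.4 − 10.19) = 12.156 kN/m³.
Cohesion term c·N_c·s_c = 13 × 25.416 × 1.3 = 429.53 kPa; surcharge term q·N_q = 24.832 × 14.4 = 357.59 kPa; self-weight term 0.5·γ·B·N_γ·s_γ = 0.5 × 12.156 × 3.7 × 10.8 × 0.6 = 145.73 kPa.
q_ult = 429.53 + 357.59 + 145.73 = 932.86 kPa.
q_all = 932.86 / 3 = 310.95 kPa.

q_all ≈ 310 kPa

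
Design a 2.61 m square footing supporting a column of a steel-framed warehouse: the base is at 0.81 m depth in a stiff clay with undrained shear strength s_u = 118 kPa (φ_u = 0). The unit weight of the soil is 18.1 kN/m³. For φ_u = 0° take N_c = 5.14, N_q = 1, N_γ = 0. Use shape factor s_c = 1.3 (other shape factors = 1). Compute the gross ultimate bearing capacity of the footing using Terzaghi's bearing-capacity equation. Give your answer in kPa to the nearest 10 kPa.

q_ult ≈ 800 kPa

q = γ·D_f = 18.1 × 0.81 = 14.661 kPa.
c·N_c·s_c = 118 × 5.14 × 1.3 = 788.48 kPa
q·N_q = 14.661 × 1 = 14.661 kPa
q_ult = 788.48 + 14.661 = 803.14 kPa.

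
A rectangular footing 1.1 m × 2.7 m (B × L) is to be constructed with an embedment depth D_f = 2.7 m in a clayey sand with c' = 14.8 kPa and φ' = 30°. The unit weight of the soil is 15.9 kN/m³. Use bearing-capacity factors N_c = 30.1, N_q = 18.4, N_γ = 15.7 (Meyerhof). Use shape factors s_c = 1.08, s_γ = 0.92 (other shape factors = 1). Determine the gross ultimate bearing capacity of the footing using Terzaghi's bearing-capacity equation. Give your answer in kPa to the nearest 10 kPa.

q_ult ≈ 1400 kPa

Effective surcharge at the founding depth q = γ·D_f = 15.9 × 2.7 = 42.93 kPa.
q_ult = c·N_c·s_c + q·N_q + 0.5·γ·B·N_γ·s_γ
     = 14.8 × 30.1 × 1.08 + 42.93 × 18.4 + 0.5 × 15.9 × 1.1 × 15.7 × 0.92
     = 481.12 + 789.91 + 126.31 = 1397.3 kPa.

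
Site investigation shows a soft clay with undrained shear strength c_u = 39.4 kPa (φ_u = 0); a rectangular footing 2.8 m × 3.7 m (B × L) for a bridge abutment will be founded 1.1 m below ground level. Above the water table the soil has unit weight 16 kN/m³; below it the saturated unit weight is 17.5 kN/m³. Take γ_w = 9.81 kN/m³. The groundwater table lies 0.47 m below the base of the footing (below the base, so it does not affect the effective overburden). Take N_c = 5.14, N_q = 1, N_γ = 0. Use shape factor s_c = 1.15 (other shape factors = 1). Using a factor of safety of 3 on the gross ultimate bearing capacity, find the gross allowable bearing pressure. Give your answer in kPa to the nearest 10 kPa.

Effective surcharge at the founding depth q = γ·D_f = 16 × 1.1 = 17.6 kPa.
q_ult = c·N_c·s_c + q·N_q
     = 39.4 × 5.14 × 1.15 + 17.6 × 1
     = 232.89 + 17.6 = 250.49 kPa.
q_all = 250.49 / 3 = 83.498 kPa.

q_all ≈ 80 kPa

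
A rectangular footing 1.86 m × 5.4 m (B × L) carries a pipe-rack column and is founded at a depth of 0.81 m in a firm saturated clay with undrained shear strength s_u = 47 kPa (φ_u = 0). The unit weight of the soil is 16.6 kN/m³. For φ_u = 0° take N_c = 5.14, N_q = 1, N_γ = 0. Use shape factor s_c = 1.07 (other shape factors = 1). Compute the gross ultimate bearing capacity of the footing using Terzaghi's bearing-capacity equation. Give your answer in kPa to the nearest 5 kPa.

Overburden at base level: q = 16.6 × 0.81 = 13.446 kPa.
Cohesion term c·N_c·s_c = 47 × 5.14 × 1.07 = 258.49 kPa; surcharge term q·N_q = 13.446 × 1 = 13.446 kPa.
q_ult = 258.49 + 13.446 = 271.94 kPa.

q_ult ≈ 270 kPa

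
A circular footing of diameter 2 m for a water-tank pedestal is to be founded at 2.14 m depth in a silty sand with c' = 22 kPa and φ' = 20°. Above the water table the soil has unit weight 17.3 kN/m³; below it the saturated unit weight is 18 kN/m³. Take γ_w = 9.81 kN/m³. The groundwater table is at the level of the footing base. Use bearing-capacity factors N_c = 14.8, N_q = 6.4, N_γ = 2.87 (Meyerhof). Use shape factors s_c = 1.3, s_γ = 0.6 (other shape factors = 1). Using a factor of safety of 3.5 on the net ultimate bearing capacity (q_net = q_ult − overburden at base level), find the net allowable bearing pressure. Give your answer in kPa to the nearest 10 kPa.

q_all(net) ≈ 180 kPa

Effective surcharge at the founding depth q = γ·D_f = 17.3 × 2.14 = 37.022 kPa.
The water table coincides with the base, so in the self-weight term γ → γ' = 8.19 kN/m³.
q_ult = c·N_c·s_c + q·N_q + 0.5·γ·B·N_γ·s_γ
     = 22 × 14.8 × 1.3 + 37.022 × 6.4 + 0.5 × 8.19 × 2 × 2.87 × 0.6
     = 423.28 + 236.94 + 14.103 = 674.32 kPa.
q_net = 674.32 − 37.022 = 637.3 kPa.
q_all(net) = 637.3 / 3.5 = 182.09 kPa.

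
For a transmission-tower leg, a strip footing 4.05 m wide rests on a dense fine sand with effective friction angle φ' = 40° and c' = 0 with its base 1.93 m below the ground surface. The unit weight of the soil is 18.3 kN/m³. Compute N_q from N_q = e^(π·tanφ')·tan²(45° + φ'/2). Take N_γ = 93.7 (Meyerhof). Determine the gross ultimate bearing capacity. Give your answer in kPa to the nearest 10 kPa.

q_ult ≈ 5740 kPa

tan40° = 0.8391, so N_q = e^(π×0.8391)·tan²(65°) = 13.959 × 4.599 = 64.2.
Overburden at base level: q = 18.3 × 1.93 = 35.319 kPa.
Surcharge term q·N_q = 35.319 × 64.195 = 2267.3 kPa; self-weight term 0.5·γ·B·N_γ = 0.5 × 18.3 × 4.05 × 93.7 = 3472.3 kPa.
q_ult = 2267.3 + 3472.3 = 5739.6 kPa.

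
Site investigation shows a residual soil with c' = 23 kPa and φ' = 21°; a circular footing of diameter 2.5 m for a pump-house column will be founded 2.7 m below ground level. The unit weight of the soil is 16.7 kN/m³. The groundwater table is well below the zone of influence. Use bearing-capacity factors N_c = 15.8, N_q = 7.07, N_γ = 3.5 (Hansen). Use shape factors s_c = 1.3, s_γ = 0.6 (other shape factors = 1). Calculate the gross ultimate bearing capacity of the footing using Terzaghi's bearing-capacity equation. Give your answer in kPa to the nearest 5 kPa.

q_ult ≈ 835 kPa

Overburden at base level: q = 16.7 × 2.7 = 45.09 kPa.
Cohesion term c·N_c·s_c = 23 × 15.8 × 1.3 = 472.42 kPa; surcharge term q·N_q = 45.09 × 7.07 = 318.79 kPa; self-weight term 0.5·γ·B·N_γ·s_γ = 0.5 × 16.7 × 2.5 × 3.5 × 0.6 = 43.837 kPa.
q_ult = 472.42 + 318.79 + 43.837 = 835.04 kPa.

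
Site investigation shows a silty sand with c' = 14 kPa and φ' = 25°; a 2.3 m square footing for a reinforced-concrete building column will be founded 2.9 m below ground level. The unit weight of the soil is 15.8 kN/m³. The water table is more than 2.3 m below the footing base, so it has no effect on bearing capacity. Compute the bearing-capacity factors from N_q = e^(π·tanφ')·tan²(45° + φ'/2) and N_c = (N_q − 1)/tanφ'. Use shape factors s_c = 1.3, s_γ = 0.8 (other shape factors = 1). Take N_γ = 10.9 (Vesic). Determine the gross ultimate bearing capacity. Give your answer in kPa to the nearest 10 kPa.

q_ult ≈ 1020 kPa

tan25° = 0.4663, so N_q = e^(π×0.4663)·tan²(57.5°) = 4.327 × 2.464 = 10.66.
N_c = (10.66 − 1)/tan25° = 20.72.
Effective surcharge at the founding depth q = γ·D_f = 15.8 × 2.9 = 45.82 kPa.
q_ult = c·N_c·s_c + q·N_q + 0.5·γ·B·N_γ·s_γ
     = 14 × 20.721 × 1.3 + 45.82 × 10.662 + 0.5 × 15.8 × 2.3 × 10.9 × 0.8
     = 377.11 + 488.54 + 158.44 = 1024.1 kPa.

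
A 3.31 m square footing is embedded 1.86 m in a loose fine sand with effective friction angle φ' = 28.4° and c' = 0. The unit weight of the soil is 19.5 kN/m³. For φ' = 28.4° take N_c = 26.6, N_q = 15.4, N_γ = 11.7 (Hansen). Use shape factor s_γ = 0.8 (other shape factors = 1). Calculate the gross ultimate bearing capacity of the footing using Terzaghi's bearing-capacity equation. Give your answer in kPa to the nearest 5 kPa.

q_ult ≈ 860 kPa

Effective surcharge at the founding depth q = γ·D_f = 19.5 × 1.86 = 36.27 kPa.
q_ult = q·N_q + 0.5·γ·B·N_γ·s_γ
     = 36.27 × 15.4 + 0.5 × 19.5 × 3.31 × 11.7 × 0.8
     = 558.56 + 302.07 = 860.63 kPa.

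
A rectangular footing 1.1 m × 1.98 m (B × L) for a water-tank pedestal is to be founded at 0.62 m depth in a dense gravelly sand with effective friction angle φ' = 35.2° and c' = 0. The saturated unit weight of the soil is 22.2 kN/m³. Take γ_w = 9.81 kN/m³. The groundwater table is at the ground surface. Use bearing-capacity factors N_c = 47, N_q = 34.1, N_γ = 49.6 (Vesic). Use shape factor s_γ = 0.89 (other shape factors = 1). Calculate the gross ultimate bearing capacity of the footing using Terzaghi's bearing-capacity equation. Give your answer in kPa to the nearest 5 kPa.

With the water table at the surface the whole profile is submerged: γ' = 22.2 − 9.81 = 12.39 kN/m³, so q = γ'·D_f = 7.6818 kPa; the same γ' applies in the ½γBN_γ term.
q_ult = q·N_q + 0.5·γ·B·N_γ·s_γ
     = 7.6818 × 34.1 + 0.5 × 12.39 × 1.1 × 49.6 × 0.89
     = 261.95 + 300.82 = 562.77 kPa.

q_ult ≈ 565 kPa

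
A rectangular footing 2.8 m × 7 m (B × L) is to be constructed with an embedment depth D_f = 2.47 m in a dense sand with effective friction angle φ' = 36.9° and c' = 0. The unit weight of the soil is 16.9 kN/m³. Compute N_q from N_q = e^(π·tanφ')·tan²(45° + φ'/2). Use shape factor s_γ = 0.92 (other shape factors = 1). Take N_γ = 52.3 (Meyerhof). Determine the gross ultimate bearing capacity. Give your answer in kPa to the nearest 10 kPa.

q_ult ≈ 2910 kPa

tan36.9° = 0.7508, so N_q = e^(π×0.7508)·tan²(63.45°) = 10.578 × 4.005 = 42.37.
q = γ·D_f = 16.9 × 2.47 = 41.743 kPa.
q·N_q = 41.743 × 42.368 = 1768.5 kPa
0.5·γ·B·N_γ·s_γ = 0.5 × 16.9 × 2.8 × 52.3 × 0.92 = 1138.4 kPa
q_ult = 1768.5 + 1138.4 = 2907 kPa.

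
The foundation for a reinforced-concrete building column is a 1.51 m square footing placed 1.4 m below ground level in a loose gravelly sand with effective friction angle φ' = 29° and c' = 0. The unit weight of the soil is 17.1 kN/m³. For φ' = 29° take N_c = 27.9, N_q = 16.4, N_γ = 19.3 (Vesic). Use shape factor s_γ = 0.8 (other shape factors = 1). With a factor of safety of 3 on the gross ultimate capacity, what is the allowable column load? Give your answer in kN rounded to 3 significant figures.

Effective surcharge at the founding depth q = γ·D_f = 17.1 × 1.4 = 23.94 kPa.
q_ult = q·N_q + 0.5·γ·B·N_γ·s_γ
     = 23.94 × 16.4 + 0.5 × 17.1 × 1.51 × 19.3 × 0.8
     = 392.62 + 199.34 = 591.95 kPa.
Gross allowable pressure q_all = 591.95 / 3 = 197.32 kPa.
Footing area = 2.2801 m², so allowable column load = 197.32 × 2.2801 = 449.9 kN.

P_all ≈ 450 kN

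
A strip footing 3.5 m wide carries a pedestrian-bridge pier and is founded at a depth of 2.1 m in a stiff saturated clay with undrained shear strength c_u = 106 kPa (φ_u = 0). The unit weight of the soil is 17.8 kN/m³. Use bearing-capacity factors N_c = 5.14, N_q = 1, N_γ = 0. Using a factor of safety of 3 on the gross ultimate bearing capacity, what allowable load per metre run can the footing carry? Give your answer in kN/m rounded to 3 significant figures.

Overburden at base level: q = 17.8 × 2.1 = 37.38 kPa.
Cohesion term c·N_c = 106 × 5.14 = 544.84 kPa; surcharge term q·N_q = 37.38 × 1 = 37.38 kPa.
q_ult = 544.84 + 37.38 = 582.22 kPa.
Gross allowable pressure q_all = 582.22 / 3 = 194.07 kPa.
Allowable wall load = q_all × B = 194.07 × 3.5 = 679.26 kN per metre run.

≈ 679 kN/m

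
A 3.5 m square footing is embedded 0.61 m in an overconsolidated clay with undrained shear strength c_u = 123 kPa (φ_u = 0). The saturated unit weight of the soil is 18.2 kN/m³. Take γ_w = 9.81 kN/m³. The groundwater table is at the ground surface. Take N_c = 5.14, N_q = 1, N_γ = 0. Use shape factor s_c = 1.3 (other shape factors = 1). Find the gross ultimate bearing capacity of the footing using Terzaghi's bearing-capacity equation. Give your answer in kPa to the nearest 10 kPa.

q_ult ≈ 830 kPa

With the water table at the surface the whole profile is submerged: γ' = 18.2 − 9.81 = 8.39 kN/m³, so q = γ'·D_f = 5.1179 kPa.
q_ult = c·N_c·s_c + q·N_q
     = 123 × 5.14 × 1.3 + 5.1179 × 1
     = 821.89 + 5.1179 = 827 kPa.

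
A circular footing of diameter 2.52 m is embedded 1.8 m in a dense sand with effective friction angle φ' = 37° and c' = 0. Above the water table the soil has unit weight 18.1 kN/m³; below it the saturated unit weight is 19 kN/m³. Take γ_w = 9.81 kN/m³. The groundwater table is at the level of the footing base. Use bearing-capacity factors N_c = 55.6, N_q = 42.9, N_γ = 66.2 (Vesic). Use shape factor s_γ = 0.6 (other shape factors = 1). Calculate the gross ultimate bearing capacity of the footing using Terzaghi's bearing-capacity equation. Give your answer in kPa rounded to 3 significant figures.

q_ult ≈ 1860 kPa

q = γ·D_f = 18.1 × 1.8 = 32.58 kPa.
For the ½γBN_γ term take γ' = 19 − 9.81 = 9.19 kN/m³ (soil below base is submerged).
q·N_q = 32.58 × 42.9 = 1397.7 kPa
0.5·γ·B·N_γ·s_γ = 0.5 × 9.19 × 2.52 × 66.2 × 0.6 = 459.93 kPa
q_ult = 1397.7 + 459.93 = 1857.6 kPa.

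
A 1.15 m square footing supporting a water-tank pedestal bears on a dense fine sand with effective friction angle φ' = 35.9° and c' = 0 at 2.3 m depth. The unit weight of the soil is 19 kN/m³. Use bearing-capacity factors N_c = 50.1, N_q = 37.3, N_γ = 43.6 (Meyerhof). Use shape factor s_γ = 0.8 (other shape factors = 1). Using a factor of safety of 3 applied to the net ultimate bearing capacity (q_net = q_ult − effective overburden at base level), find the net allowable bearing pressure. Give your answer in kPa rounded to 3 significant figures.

q_all(net) ≈ 656 kPa

Effective surcharge at the founding depth q = γ·D_f = 19 × 2.3 = 43.7 kPa.
q_ult = q·N_q + 0.5·γ·B·N_γ·s_γ
     = 43.7 × 37.3 + 0.5 × 19 × 1.15 × 43.6 × 0.8
     = 1630 + 381.06 = 2011.1 kPa.
Net ultimate: q_net = 2011.1 − 43.7 = 1967.4 kPa.
q_all(net) = 1967.4 / 3 = 655.79 kPa.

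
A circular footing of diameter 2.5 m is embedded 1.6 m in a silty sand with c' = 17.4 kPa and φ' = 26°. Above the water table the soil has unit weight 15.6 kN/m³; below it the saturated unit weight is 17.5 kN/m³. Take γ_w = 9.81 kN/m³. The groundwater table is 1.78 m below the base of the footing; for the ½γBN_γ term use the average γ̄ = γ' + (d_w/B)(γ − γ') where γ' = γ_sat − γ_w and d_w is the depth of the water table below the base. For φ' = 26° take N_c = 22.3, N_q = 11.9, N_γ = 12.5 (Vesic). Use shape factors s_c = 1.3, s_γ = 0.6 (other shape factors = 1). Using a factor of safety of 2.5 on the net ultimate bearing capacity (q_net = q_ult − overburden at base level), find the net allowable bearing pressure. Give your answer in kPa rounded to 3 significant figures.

q_all(net) ≈ 361 kPa

Effective surcharge at the founding depth q = γ·D_f = 15.6 × 1.6 = 24.96 kPa.
With d_w = 1.78 m < B, γ̄ = 7.69 + (1.78/2.5) × (15.6 − 7.69) = 13.322 kN/m³.
q_ult = c·N_c·s_c + q·N_q + 0.5·γ·B·N_γ·s_γ
     = 17.4 × 22.3 × 1.3 + 24.96 × 11.9 + 0.5 × 13.322 × 2.5 × 12.5 × 0.6
     = 504.43 + 297.02 + 124.89 = 926.34 kPa.
q_net = 926.34 − 24.96 = 901.38 kPa.
q_all(net) = 901.38 / 2.5 = 360.55 kPa.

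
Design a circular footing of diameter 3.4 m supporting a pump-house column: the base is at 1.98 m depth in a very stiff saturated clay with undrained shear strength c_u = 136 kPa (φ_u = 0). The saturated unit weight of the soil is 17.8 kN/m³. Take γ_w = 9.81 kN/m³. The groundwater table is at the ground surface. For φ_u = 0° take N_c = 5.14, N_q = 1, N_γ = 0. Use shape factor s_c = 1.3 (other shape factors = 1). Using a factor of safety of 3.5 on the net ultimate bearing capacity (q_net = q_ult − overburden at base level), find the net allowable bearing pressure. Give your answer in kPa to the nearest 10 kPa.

With the water table at the surface the whole profile is submerged: γ' = 17.8 − 9.81 = 7.99 kN/m³, so q = γ'·D_f = 15.82 kPa.
q_ult = c·N_c·s_c + q·N_q
     = 136 × 5.14 × 1.3 + 15.82 × 1
     = 908.75 + 15.82 = 924.57 kPa.
q_net = 924.57 − 15.82 = 908.75 kPa.
q_all(net) = 908.75 / 3.5 = 259.64 kPa.

q_all(net) ≈ 260 kPa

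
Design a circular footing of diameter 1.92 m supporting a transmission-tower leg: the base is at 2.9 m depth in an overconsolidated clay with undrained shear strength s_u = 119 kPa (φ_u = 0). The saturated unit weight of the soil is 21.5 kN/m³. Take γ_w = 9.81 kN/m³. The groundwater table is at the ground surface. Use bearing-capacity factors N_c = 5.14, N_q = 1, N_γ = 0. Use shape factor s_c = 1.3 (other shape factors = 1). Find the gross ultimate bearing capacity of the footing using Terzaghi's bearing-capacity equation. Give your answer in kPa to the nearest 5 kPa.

Water table at ground surface, so effective unit weight γ' = 21.5 − 9.81 = 11.69 kN/m³ is used throughout; overburden q = 11.69 × 2.9 = 33.901 kPa.
Cohesion term c·N_c·s_c = 119 × 5.14 × 1.3 = 795.16 kPa; surcharge term q·N_q = 33.901 × 1 = 33.901 kPa.
q_ult = 795.16 + 33.901 = 829.06 kPa.

q_ult ≈ 830 kPa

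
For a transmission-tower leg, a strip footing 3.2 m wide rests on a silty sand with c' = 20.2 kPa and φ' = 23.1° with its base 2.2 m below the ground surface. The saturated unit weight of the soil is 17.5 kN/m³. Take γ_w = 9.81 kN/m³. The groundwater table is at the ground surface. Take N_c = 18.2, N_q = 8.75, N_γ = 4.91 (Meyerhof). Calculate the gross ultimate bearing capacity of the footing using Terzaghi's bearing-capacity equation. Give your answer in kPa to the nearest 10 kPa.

γ' = 17.5 − 9.81 = 7.69 kN/m³ (submerged throughout). q = 7.69 × 2.2 = 16.918 kPa; the same γ' applies in the ½γBN_γ term.
c·N_c = 20.2 × 18.2 = 367.64 kPa
q·N_q = 16.918 × 8.75 = 148.03 kPa
0.5·γ·B·N_γ = 0.5 × 7.69 × 3.2 × 4.91 = 60.413 kPa
q_ult = 367.64 + 148.03 + 60.413 = 576.09 kPa.

q_ult ≈ 580 kPa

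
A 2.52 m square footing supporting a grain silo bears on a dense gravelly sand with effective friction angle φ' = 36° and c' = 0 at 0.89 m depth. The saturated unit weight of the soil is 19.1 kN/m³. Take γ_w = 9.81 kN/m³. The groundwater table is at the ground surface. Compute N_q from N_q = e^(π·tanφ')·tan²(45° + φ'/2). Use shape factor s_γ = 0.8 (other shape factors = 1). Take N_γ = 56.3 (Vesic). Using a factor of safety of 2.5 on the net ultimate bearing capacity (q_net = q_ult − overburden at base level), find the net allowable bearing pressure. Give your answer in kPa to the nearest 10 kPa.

N_q = e^(π·tan36°)·tan²(63°) = 37.75.
With the water table at the surface the whole profile is submerged: γ' = 19.1 − 9.81 = 9.29 kN/m³, so q = γ'·D_f = 8.2681 kPa; the same γ' applies in the ½γBN_γ term.
q_ult = q·N_q + 0.5·γ·B·N_γ·s_γ
     = 8.2681 × 37.752 + 0.5 × 9.29 × 2.52 × 56.3 × 0.8
     = 312.14 + 527.21 = 839.35 kPa.
q_net = 839.35 − 8.2681 = 831.08 kPa.
q_all(net) = 831.08 / 2.5 = 332.43 kPa.

q_all(net) ≈ 330 kPa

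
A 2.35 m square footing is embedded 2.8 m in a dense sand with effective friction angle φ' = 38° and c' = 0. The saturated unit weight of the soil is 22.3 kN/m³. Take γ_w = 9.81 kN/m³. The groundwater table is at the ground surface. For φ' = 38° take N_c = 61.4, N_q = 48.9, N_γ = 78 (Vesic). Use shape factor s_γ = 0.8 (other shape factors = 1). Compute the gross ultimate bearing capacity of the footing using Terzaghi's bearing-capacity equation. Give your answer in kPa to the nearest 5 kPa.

With the water table at the surface the whole profile is submerged: γ' = 22.3 − 9.81 = 12.49 kN/m³, so q = γ'·D_f = 34.972 kPa; the same γ' applies in the ½γBN_γ term.
q_ult = q·N_q + 0.5·γ·B·N_γ·s_γ
     = 34.972 × 48.9 + 0.5 × 12.49 × 2.35 × 78 × 0.8
     = 1710.1 + 915.77 = 2625.9 kPa.

q_ult ≈ 2625 kPa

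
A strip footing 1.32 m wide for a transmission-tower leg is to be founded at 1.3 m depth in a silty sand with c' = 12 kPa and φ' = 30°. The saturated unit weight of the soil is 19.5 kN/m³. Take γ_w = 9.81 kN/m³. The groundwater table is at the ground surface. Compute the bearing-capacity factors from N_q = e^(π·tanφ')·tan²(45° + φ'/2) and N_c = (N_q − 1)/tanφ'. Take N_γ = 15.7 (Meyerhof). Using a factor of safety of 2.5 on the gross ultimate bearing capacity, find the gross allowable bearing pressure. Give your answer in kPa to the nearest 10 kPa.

N_q = e^(π·tan30°)·tan²(60°) = 18.4; N_c = (N_q − 1)/tanφ' = 30.14.
With the water table at the surface the whole profile is submerged: γ' = 19.5 − 9.81 = 9.69 kN/m³, so q = γ'·D_f = 12.597 kPa; the same γ' applies in the ½γBN_γ term.
q_ult = c·N_c + q·N_q + 0.5·γ·B·N_γ
     = 12 × 30.14 + 12.597 × 18.401 + 0.5 × 9.69 × 1.32 × 15.7
     = 361.68 + 231.8 + 100.41 = 693.88 kPa.
q_all = 693.88 / 2.5 = 277.55 kPa.

q_all ≈ 280 kPa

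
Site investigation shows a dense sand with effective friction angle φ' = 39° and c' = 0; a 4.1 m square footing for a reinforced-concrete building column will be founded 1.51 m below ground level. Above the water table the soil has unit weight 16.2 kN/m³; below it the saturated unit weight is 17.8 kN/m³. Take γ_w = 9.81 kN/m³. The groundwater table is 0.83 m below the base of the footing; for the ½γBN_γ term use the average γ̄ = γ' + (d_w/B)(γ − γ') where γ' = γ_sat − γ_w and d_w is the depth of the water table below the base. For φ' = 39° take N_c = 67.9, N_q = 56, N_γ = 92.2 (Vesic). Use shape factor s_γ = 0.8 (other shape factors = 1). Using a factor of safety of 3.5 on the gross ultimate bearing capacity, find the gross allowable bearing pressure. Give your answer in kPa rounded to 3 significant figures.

q_all ≈ 808 kPa

Effective surcharge at the founding depth q = γ·D_f = 16.2 × 1.51 = 24.462 kPa.
With d_w = 0.83 m < B, γ̄ = 7.99 + (0.83/4.1) × (16.2 − 7.99) = 9.652 kN/m³.
q_ult = q·N_q + 0.5·γ·B·N_γ·s_γ
     = 24.462 × 56 + 0.5 × 9.652 × 4.1 × 92.2 × 0.8
     = 1369.9 + 1459.5 = 2829.3 kPa.
q_all = 2829.3 / 3.5 = 808.38 kPa.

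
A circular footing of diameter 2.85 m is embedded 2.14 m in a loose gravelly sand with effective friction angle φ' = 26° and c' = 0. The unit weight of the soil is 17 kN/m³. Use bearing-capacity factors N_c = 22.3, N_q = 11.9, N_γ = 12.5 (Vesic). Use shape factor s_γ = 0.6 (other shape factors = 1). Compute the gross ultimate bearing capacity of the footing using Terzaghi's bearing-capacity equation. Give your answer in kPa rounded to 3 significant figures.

q_ult ≈ 615 kPa

Overburden at base level: q = 17 × 2.14 = 36.38 kPa.
Surcharge term q·N_q = 36.38 × 11.9 = 432.92 kPa; self-weight term 0.5·γ·B·N_γ·s_γ = 0.5 × 17 × 2.85 × 12.5 × 0.6 = 181.69 kPa.
q_ult = 432.92 + 181.69 = 614.61 kPa.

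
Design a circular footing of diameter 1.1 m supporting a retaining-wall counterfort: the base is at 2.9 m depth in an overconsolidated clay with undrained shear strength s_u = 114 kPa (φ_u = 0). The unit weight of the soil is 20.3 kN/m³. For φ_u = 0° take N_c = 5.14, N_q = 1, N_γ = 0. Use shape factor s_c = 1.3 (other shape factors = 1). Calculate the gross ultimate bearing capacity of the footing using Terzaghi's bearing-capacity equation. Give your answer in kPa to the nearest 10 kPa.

q_ult ≈ 820 kPa

q = γ·D_f = 20.3 × 2.9 = 58.87 kPa.
c·N_c·s_c = 114 × 5.14 × 1.3 = 761.75 kPa
q·N_q = 58.87 × 1 = 58.87 kPa
q_ult = 761.75 + 58.87 = 820.62 kPa.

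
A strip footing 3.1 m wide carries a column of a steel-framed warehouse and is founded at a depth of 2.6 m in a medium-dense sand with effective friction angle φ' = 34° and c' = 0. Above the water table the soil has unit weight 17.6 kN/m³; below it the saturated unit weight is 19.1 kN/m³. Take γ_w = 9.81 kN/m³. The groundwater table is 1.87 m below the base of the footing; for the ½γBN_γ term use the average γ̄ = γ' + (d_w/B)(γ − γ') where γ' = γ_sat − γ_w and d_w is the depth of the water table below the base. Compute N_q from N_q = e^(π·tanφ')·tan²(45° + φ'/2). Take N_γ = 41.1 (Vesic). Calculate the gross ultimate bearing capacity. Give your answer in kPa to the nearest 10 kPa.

tan34° = 0.6745, so N_q = e^(π×0.6745)·tan²(62°) = 8.323 × 3.537 = 29.44.
q = γ·D_f = 17.6 × 2.6 = 45.76 kPa.
γ' = 9.29 kN/m³; averaging over the depth B below the base, γ̄ = γ' + (d_w/B)(γ − γ') = 14.303 kN/m³.
q·N_q = 45.76 × 29.44 = 1347.2 kPa
0.5·γ·B·N_γ = 0.5 × 14.303 × 3.1 × 41.1 = 911.16 kPa
q_ult = 1347.2 + 911.16 = 2258.3 kPa.

q_ult ≈ 2260 kPa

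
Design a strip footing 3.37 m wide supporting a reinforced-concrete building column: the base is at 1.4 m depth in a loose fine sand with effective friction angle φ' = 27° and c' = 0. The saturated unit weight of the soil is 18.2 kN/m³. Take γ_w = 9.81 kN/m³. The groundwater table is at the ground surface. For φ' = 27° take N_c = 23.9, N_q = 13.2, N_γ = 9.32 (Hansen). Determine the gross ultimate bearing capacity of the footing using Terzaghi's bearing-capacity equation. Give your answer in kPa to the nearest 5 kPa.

q_ult ≈ 285 kPa

Water table at ground surface, so effective unit weight γ' = 18.2 − 9.81 = 8.39 kN/m³ is used throughout; overburden q = 8.39 × 1.4 = 11.746 kPa; the same γ' applies in the ½γBN_γ term.
Surcharge term q·N_q = 11.746 × 13.2 = 155.05 kPa; self-weight term 0.5·γ·B·N_γ = 0.5 × 8.39 × 3.37 × 9.32 = 131.76 kPa.
q_ult = 155.05 + 131.76 = 286.81 kPa.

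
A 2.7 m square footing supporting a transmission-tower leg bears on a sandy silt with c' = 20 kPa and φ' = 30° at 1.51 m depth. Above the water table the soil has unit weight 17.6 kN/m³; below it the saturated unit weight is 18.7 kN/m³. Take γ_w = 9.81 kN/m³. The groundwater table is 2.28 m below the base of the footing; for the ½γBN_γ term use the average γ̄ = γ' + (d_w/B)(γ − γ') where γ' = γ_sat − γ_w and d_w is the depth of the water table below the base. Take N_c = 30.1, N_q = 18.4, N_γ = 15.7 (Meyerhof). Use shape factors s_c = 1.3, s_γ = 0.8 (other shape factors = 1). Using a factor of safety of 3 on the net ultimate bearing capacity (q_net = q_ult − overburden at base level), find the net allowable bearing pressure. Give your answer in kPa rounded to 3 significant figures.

Overburden at base level: q = 17.6 × 1.51 = 26.576 kPa.
The water table is 2.28 m below the base (< B = 2.7 m), so the ½γBN_γ term uses γ̄ = γ' + (d_w/B)(γ − γ') = 8.89 + (2.28/2.7)(17.6 − 8.89) = 16.245 kN/m³.
Cohesion term c·N_c·s_c = 20 × 30.1 × 1.3 = 782.6 kPa; surcharge term q·N_q = 26.576 × 18.4 = 489 kPa; self-weight term 0.5·γ·B·N_γ·s_γ = 0.5 × 16.245 × 2.7 × 15.7 × 0.8 = 275.45 kPa.
q_ult = 782.6 + 489 + 275.45 = 1547.1 kPa.
q_net = 1547.1 − 26.576 = 1520.5 kPa.
q_all(net) = 1520.5 / 3 = 506.82 kPa.

q_all(net) ≈ 507 kPa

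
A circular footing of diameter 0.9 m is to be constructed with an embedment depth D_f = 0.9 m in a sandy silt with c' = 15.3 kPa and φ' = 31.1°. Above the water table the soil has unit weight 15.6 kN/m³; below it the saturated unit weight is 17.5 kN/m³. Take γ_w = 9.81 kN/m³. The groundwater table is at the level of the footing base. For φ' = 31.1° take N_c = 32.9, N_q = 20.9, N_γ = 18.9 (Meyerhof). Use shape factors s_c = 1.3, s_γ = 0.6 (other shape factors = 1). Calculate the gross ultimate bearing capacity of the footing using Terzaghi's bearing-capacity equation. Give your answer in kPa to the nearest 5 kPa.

q_ult ≈ 985 kPa

Overburden at base level: q = 15.6 × 0.9 = 14.04 kPa.
Below the base the soil is submerged, so the ½γBN_γ term uses γ' = 17.5 − 9.81 = 7.69 kN/m³.
Cohesion term c·N_c·s_c = 15.3 × 32.9 × 1.3 = 654.38 kPa; surcharge term q·N_q = 14.04 × 20.9 = 293.44 kPa; self-weight term 0.5·γ·B·N_γ·s_γ = 0.5 × 7.69 × 0.9 × 18.9 × 0.6 = 39.242 kPa.
q_ult = 654.38 + 293.44 + 39.242 = 987.06 kPa.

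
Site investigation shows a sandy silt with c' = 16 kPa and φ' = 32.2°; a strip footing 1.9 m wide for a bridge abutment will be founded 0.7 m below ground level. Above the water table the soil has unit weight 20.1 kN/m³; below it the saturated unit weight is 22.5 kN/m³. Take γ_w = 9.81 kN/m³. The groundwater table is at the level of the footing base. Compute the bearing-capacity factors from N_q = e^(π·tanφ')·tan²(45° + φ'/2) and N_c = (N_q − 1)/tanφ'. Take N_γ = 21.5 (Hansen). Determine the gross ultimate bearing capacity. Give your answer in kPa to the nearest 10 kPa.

q_ult ≈ 1170 kPa

tan32.2° = 0.6297, so N_q = e^(π×0.6297)·tan²(61.1°) = 7.231 × 3.282 = 23.73.
N_c = (23.73 − 1)/tan32.2° = 36.09.
Effective surcharge at the founding depth q = γ·D_f = 20.1 × 0.7 = 14.07 kPa.
The water table coincides with the base, so in the self-weight term γ → γ' = 12.69 kN/m³.
q_ult = c·N_c + q·N_q + 0.5·γ·B·N_γ
     = 16 × 36.092 + 14.07 × 23.728 + 0.5 × 12.69 × 1.9 × 21.5
     = 577.47 + 333.86 + 259.19 = 1170.5 kPa.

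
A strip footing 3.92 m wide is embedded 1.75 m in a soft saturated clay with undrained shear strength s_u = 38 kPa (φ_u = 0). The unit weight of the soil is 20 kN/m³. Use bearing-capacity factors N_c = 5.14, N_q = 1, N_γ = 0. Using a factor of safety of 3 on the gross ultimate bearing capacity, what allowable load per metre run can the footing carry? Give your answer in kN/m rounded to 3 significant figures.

Overburden at base level: q = 20 × 1.75 = 35 kPa.
Cohesion term c·N_c = 38 × 5.14 = 195.32 kPa; surcharge term q·N_q = 35 × 1 = 35 kPa.
q_ult = 195.32 + 35 = 230.32 kPa.
Gross allowable pressure q_all = 230.32 / 3 = 76.773 kPa.
Allowable wall load = q_all × B = 76.773 × 3.92 = 300.95 kN per metre run.

≈ 301 kN/m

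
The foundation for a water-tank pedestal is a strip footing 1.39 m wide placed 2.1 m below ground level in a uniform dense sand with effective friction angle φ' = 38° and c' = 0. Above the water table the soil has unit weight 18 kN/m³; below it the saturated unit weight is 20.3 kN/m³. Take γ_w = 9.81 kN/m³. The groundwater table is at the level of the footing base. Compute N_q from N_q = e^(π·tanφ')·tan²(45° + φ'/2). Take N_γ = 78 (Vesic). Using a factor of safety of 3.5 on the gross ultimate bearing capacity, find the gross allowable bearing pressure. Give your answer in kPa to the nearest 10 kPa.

N_q = e^(π·tan38°)·tan²(64°) = 48.93.
q = γ·D_f = 18 × 2.1 = 37.8 kPa.
For the ½γBN_γ term take γ' = 20.3 − 9.81 = 10.49 kN/m³ (soil below base is submerged).
q·N_q = 37.8 × 48.933 = 1849.7 kPa
0.5·γ·B·N_γ = 0.5 × 10.49 × 1.39 × 78 = 568.66 kPa
q_ult = 1849.7 + 568.66 = 2418.3 kPa.
q_all = 2418.3 / 3.5 = 690.95 kPa.

q_all ≈ 690 kPa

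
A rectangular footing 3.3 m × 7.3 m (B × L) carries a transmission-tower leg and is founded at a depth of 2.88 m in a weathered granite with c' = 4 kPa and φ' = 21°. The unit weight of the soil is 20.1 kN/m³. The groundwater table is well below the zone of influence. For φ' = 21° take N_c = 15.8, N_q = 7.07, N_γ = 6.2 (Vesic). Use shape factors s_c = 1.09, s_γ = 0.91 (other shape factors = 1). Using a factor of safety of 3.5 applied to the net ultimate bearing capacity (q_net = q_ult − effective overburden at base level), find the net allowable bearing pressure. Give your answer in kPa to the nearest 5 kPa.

q = γ·D_f = 20.1 × 2.88 = 57.888 kPa.
c·N_c·s_c = 4 × 15.8 × 1.09 = 68.888 kPa
q·N_q = 57.888 × 7.07 = 409.27 kPa
0.5·γ·B·N_γ·s_γ = 0.5 × 20.1 × 3.3 × 6.2 × 0.91 = 187.12 kPa
q_ult = 68.888 + 409.27 + 187.12 = 665.27 kPa.
Net ultimate: q_net = 665.27 − 57.888 = 607.39 kPa.
q_all(net) = 607.39 / 3.5 = 173.54 kPa.

q_all(net) ≈ 175 kPa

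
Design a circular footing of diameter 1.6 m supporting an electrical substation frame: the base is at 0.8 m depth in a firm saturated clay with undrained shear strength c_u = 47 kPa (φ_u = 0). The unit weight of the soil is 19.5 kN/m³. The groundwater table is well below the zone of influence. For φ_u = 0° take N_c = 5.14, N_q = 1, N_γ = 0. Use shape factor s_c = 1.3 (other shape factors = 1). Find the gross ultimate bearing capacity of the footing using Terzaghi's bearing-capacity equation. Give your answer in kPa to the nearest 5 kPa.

Effective surcharge at the founding depth q = γ·D_f = 19.5 × 0.8 = 15.6 kPa.
q_ult = c·N_c·s_c + q·N_q
     = 47 × 5.14 × 1.3 + 15.6 × 1
     = 314.05 + 15.6 = 329.65 kPa.

q_ult ≈ 330 kPa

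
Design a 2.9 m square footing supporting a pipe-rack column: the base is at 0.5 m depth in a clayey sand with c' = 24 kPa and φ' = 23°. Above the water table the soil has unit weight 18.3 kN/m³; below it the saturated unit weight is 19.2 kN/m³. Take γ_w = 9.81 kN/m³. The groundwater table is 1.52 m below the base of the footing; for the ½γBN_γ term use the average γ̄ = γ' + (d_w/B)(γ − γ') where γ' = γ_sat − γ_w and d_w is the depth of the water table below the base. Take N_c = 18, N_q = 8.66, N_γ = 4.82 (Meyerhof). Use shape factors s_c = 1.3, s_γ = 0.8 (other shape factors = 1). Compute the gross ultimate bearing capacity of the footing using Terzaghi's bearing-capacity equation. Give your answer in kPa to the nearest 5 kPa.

q_ult ≈ 720 kPa

Overburden at base level: q = 18.3 × 0.5 = 9.15 kPa.
The water table is 1.52 m below the base (< B = 2.9 m), so the ½γBN_γ term uses γ̄ = γ' + (d_w/B)(γ − γ') = 9.39 + (1.52/2.9)(18.3 − 9.39) = 14.06 kN/m³.
Cohesion term c·N_c·s_c = 24 × 18 × 1.3 = 561.6 kPa; surcharge term q·N_q = 9.15 × 8.66 = 79.239 kPa; self-weight term 0.5·γ·B·N_γ·s_γ = 0.5 × 14.06 × 2.9 × 4.82 × 0.8 = 78.613 kPa.
q_ult = 561.6 + 79.239 + 78.613 = 719.45 kPa.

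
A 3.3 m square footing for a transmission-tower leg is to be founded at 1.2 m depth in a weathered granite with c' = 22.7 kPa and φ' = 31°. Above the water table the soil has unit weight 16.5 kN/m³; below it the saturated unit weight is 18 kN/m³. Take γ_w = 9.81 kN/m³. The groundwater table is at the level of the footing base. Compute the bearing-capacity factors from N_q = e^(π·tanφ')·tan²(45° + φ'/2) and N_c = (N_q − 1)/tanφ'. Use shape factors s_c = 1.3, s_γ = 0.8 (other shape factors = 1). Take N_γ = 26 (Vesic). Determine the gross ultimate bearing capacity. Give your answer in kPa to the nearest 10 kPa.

tan31° = 0.6009, so N_q = e^(π×0.6009)·tan²(60.5°) = 6.604 × 3.124 = 20.63.
N_c = (20.63 − 1)/tan31° = 32.67.
q = γ·D_f = 16.5 × 1.2 = 19.8 kPa.
For the ½γBN_γ term take γ' = 18 − 9.81 = 8.19 kN/m³ (soil below base is submerged).
c·N_c·s_c = 22.7 × 32.671 × 1.3 = 964.12 kPa
q·N_q = 19.8 × 20.631 = 408.49 kPa
0.5·γ·B·N_γ·s_γ = 0.5 × 8.19 × 3.3 × 26 × 0.8 = 281.08 kPa
q_ult = 964.12 + 408.49 + 281.08 = 1653.7 kPa.

q_ult ≈ 1650 kPa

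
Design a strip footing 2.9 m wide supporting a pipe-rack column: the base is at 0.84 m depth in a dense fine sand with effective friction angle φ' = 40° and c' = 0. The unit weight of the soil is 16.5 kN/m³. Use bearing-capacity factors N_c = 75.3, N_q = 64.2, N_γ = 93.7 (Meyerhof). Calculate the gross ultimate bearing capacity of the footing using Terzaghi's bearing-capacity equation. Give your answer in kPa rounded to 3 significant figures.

q = γ·D_f = 16.5 × 0.84 = 13.86 kPa.
q·N_q = 13.86 × 64.2 = 889.81 kPa
0.5·γ·B·N_γ = 0.5 × 16.5 × 2.9 × 93.7 = 2241.8 kPa
q_ult = 889.81 + 2241.8 = 3131.6 kPa.

q_ult ≈ 3130 kPa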